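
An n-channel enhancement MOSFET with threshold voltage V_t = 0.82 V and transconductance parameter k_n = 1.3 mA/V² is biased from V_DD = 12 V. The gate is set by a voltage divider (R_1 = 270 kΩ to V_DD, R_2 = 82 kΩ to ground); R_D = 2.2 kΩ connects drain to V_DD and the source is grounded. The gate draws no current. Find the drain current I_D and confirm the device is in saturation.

V_G = V_DD·R_2/(R_1+R_2) = 12×82/352 = 2.8 V. With the source grounded, V_GS = V_G = 2.8 V.
Assume saturation: I_D = (k_n/2)(V_GS − V_t)² = (1.3/2)×(2.8 − 0.82)² = 0.65×1.98² = 2.54 mA.
V_DS = V_DD − I_D·R_D = 12 − 2.54×2.2 = 6.42 V.
Saturation requires V_DS ≥ V_GS − V_t = 1.98 V; 6.42 ≥ 1.98 ✓.

I_D ≈ 2.5 mA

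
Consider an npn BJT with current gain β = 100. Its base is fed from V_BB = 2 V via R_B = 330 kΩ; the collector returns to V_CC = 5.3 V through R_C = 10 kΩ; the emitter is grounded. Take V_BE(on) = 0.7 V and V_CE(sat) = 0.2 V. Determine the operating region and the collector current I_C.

active; I_C ≈ 0.39 mA

Assume active. Base-emitter loop: I_B = (V_BB − V_BE)/R_B = (2 − 0.7)/330 = 0.00394 mA.
I_C = β·I_B = 100×0.00394 = 0.394 mA.
V_CE = V_CC − I_C·R_C = 5.3 − 0.394×10 = 1.36 V > V_CE(sat), so the active-region assumption holds.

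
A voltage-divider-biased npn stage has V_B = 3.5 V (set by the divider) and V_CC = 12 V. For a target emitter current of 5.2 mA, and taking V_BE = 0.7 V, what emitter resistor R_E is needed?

R_E ≈ 0.54 kΩ

V_E = V_B − V_BE = 3.5 − 0.7 = 2.8 V.
R_E = V_E / I_E = 2.8 / 5.2 = 0.538 kΩ.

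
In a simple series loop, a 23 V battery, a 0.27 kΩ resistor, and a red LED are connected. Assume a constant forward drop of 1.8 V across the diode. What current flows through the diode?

I ≈ 79 mA

KVL around the loop: 23 = V_D + I·R = 1.8 + I × 0.27 kΩ.
So I = (23 − 1.8) / 0.27 kΩ = 21.2 / 0.27 = 78.5 mA.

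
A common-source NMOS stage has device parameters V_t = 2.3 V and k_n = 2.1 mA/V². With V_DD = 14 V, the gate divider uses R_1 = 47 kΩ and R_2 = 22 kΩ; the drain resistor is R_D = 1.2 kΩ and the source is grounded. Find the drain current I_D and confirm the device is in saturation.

V_G = V_DD·R_2/(R_1+R_2) = 14×22/69 = 4.46 V. With the source grounded, V_GS = V_G = 4.46 V.
Assume saturation: I_D = (k_n/2)(V_GS − V_t)² = (2.1/2)×(4.46 − 2.3)² = 1.05×2.16² = 4.92 mA.
V_DS = V_DD − I_D·R_D = 14 − 4.92×1.2 = 8.1 V.
Saturation requires V_DS ≥ V_GS − V_t = 2.16 V; 8.1 ≥ 2.16 ✓.

I_D ≈ 4.9 mA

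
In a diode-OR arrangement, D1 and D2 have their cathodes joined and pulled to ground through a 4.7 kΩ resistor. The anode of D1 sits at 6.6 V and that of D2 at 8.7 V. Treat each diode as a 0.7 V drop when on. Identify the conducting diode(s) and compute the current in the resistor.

Assume both conduct. Then node N would need to be at both 6.6−0.7 = 5.9 V and 8.7−0.7 = 8 V, which is impossible.
Assume only D2 conducts: V_N = 8.7 − 0.7 = 8 V, so I_R = 8/4.7 = 1.7 mA.
Check D1: its anode-to-cathode voltage is 6.6 − 8 = -1.4 V < 0.7 V, so it is off. The assumption is consistent.

Only D2 conducts; I_R ≈ 1.7 mA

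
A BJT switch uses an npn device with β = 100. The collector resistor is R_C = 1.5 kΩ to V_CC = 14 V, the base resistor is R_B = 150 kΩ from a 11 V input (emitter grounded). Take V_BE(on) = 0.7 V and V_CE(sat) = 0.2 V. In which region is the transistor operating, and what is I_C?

active; I_C ≈ 6.9 mA

Assume active. Base-emitter loop: I_B = (V_BB − V_BE)/R_B = (11 − 0.7)/150 = 0.0687 mA.
I_C = β·I_B = 100×0.0687 = 6.87 mA.
V_CE = V_CC − I_C·R_C = 14 − 6.87×1.5 = 3.7 V > V_CE(sat), so the active-region assumption holds.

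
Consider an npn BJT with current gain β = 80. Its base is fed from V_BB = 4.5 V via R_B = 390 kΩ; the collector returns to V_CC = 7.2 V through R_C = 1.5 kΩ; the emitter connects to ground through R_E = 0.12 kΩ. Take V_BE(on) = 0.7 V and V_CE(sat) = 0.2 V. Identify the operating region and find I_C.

Assume active. Base-emitter loop: I_B = (V_BB − V_BE)/(R_B + (β+1)R_E) = (4.5 − 0.7)/(390 + 81×0.12) = 0.00951 mA.
I_C = β·I_B = 80×0.00951 = 0.761 mA.
V_CE = V_CC − I_C·R_C − I_E·R_E = 7.2 − 0.761×1.5 − 0.77×0.12 = 5.97 V > V_CE(sat), so the active-region assumption holds.

active; I_C ≈ 0.76 mA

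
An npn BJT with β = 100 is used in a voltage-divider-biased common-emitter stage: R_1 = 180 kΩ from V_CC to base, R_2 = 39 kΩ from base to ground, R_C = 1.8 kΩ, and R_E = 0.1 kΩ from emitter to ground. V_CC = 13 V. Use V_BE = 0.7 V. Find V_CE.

Thevenize the base divider: V_Th = V_CC·R_2/(R_1+R_2) = 13×39/219 = 2.32 V, R_Th = R_1‖R_2 = 32.1 kΩ.
Base-emitter loop: V_Th = I_B·R_Th + V_BE + (β+1)I_B·R_E, so I_B = (2.32 − 0.7) / (32.1 + 101×0.1) = 0.0383 mA.
I_C = β·I_B = 100×0.0383 = 3.83 mA, and I_E = (β+1)I_B = 3.87 mA.
V_CE = V_CC − I_C·R_C − I_E·R_E = 13 − 3.83×1.8 − 3.87×0.1 = 5.72 V.
V_CE = 5.72 V > 0.2 V confirms active-region operation.

V_CE ≈ 5.7 V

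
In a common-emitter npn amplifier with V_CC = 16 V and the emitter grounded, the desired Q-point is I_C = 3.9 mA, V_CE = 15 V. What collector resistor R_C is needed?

Collector loop: V_CC = I_C·R_C + V_CE.
R_C = (V_CC − V_CE)/I_C = (16 − 15)/3.9 = 0.256 kΩ.

R_C ≈ 0.26 kΩ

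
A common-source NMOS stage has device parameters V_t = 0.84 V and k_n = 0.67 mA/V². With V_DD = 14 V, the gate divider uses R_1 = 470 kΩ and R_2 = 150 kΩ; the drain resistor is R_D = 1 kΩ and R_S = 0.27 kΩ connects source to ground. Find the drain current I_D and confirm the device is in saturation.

I_D ≈ 1.5 mA

V_G = V_DD·R_2/(R_1+R_2) = 14×150/620 = 3.39 V.
Assume saturation: I_D = (k_n/2)(V_GS − V_t)² with V_GS = V_G − I_D·R_S = 3.39 − 0.27·I_D.
Substituting gives 0.0244·I_D² − 1.46·I_D + 2.17 = 0, with roots I_D = 1.53 or 58.3 mA.
The root I_D = 58.3 mA gives V_GS = -12.4 V ≤ V_t, so take I_D = 1.53 mA.
Then V_GS = 2.97 V and V_DS = V_DD − I_D(R_D+R_S) = 14 − 1.53×1.27 = 12.1 V.
Saturation requires V_DS ≥ V_GS − V_t = 2.13 V; 12.1 ≥ 2.13 ✓.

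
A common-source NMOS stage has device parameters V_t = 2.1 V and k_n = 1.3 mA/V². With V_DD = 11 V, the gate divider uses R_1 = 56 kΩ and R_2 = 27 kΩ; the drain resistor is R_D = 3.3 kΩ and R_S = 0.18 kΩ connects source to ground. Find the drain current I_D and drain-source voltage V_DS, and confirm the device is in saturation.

V_G = V_DD·R_2/(R_1+R_2) = 11×27/83 = 3.58 V.
Assume saturation: I_D = (k_n/2)(V_GS − V_t)² with V_GS = V_G − I_D·R_S = 3.58 − 0.18·I_D.
Substituting gives 0.0211·I_D² − 1.35·I_D + 1.42 = 0, with roots I_D = 1.07 or 62.8 mA.
The root I_D = 62.8 mA gives V_GS = -7.73 V ≤ V_t, so take I_D = 1.07 mA.
Then V_GS = 3.39 V and V_DS = V_DD − I_D(R_D+R_S) = 11 − 1.07×3.48 = 7.26 V.
Saturation requires V_DS ≥ V_GS − V_t = 1.29 V; 7.26 ≥ 1.29 ✓.

I_D ≈ 1.1 mA, V_DS ≈ 7.3 V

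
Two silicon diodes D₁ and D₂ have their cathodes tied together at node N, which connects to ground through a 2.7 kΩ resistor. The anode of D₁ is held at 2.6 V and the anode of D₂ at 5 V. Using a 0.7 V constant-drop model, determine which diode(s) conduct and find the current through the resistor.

Only D₂ conducts; I_R ≈ 1.6 mA

Assume both conduct. Then node N would need to be at both 2.6−0.7 = 1.9 V and 5−0.7 = 4.3 V, which is impossible.
Assume only D₂ conducts: V_N = 5 − 0.7 = 4.3 V, so I_R = 4.3/2.7 = 1.59 mA.
Check D₁: its anode-to-cathode voltage is 2.6 − 4.3 = -1.7 V < 0.7 V, so it is off. The assumption is consistent.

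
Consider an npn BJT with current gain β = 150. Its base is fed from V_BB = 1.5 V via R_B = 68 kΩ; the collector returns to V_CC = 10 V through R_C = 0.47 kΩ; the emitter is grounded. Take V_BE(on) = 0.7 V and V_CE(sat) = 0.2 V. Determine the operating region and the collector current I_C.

Assume active. Base-emitter loop: I_B = (V_BB − V_BE)/R_B = (1.5 − 0.7)/68 = 0.0118 mA.
I_C = β·I_B = 150×0.0118 = 1.76 mA.
V_CE = V_CC − I_C·R_C = 10 − 1.76×0.47 = 9.17 V > V_CE(sat), so the active-region assumption holds.

active; I_C ≈ 1.8 mA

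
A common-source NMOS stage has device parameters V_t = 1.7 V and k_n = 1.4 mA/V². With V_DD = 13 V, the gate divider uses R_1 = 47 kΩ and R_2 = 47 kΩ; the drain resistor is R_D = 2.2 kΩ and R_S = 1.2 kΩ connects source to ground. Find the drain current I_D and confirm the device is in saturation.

I_D ≈ 2.4 mA

V_G = V_DD·R_2/(R_1+R_2) = 13×47/94 = 6.5 V.
Assume saturation: I_D = (k_n/2)(V_GS − V_t)² with V_GS = V_G − I_D·R_S = 6.5 − 1.2·I_D.
Substituting gives 1.01·I_D² − 9.06·I_D + 16.1 = 0, with roots I_D = 2.44 or 6.55 mA.
The root I_D = 6.55 mA gives V_GS = -1.36 V ≤ V_t, so take I_D = 2.44 mA.
Then V_GS = 3.57 V and V_DS = V_DD − I_D(R_D+R_S) = 13 − 2.44×3.4 = 4.69 V.
Saturation requires V_DS ≥ V_GS − V_t = 1.87 V; 4.69 ≥ 1.87 ✓.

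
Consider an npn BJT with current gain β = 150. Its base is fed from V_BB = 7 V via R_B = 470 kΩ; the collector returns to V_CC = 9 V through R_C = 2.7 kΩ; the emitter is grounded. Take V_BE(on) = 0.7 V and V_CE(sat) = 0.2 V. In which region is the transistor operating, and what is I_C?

Assume active. Base-emitter loop: I_B = (V_BB − V_BE)/R_B = (7 − 0.7)/470 = 0.0134 mA.
I_C = β·I_B = 150×0.0134 = 2.01 mA.
V_CE = V_CC − I_C·R_C = 9 − 2.01×2.7 = 3.57 V > V_CE(sat), so the active-region assumption holds.

active; I_C ≈ 2 mA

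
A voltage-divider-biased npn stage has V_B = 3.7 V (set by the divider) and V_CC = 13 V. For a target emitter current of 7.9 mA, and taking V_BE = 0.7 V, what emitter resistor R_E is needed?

V_E = V_B − V_BE = 3.7 − 0.7 = 3 V.
R_E = V_E / I_E = 3 / 7.9 = 0.38 kΩ.

R_E ≈ 0.38 kΩ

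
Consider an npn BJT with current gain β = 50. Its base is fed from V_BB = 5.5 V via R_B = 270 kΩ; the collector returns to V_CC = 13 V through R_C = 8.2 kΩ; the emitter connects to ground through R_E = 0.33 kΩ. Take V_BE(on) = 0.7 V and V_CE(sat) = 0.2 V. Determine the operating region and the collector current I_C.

Assume active. Base-emitter loop: I_B = (V_BB − V_BE)/(R_B + (β+1)R_E) = (5.5 − 0.7)/(270 + 51×0.33) = 0.0167 mA.
I_C = β·I_B = 50×0.0167 = 0.837 mA.
V_CE = V_CC − I_C·R_C − I_E·R_E = 13 − 0.837×8.2 − 0.853×0.33 = 5.86 V > V_CE(sat), so the active-region assumption holds.

active; I_C ≈ 0.84 mA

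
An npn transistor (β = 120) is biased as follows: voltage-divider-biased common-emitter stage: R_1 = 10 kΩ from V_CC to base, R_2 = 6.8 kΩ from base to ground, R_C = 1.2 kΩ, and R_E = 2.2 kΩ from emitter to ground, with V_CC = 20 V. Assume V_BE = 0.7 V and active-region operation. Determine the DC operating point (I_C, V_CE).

I_C ≈ 3.3 mA, V_CE ≈ 8.8 V

Thevenize the base divider: V_Th = V_CC·R_2/(R_1+R_2) = 20×6.8/16.8 = 8.1 V, R_Th = R_1‖R_2 = 4.05 kΩ.
Base-emitter loop: V_Th = I_B·R_Th + V_BE + (β+1)I_B·R_E, so I_B = (8.1 − 0.7) / (4.05 + 121×2.2) = 0.0274 mA.
I_C = β·I_B = 120×0.0274 = 3.28 mA, and I_E = (β+1)I_B = 3.31 mA.
V_CE = V_CC − I_C·R_C − I_E·R_E = 20 − 3.28×1.2 − 3.31×2.2 = 8.78 V.
V_CE = 8.78 V > 0.2 V confirms active-region operation.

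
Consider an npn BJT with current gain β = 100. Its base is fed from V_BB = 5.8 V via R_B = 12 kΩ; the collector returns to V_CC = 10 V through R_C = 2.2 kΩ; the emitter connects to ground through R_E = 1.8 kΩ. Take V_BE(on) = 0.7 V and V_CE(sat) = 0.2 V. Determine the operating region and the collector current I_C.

saturation; I_C ≈ 2.4 mA

Assume active: I_B = (5.8 − 0.7)/(12 + 101×1.8) = 0.0263 mA, I_C = β·I_B = 2.63 mA.
Then V_CE = 10 − 2.63×2.2 − 2.66×1.8 = -0.574 V < 0.2 V — the active assumption fails.
Re-solve with V_CE = 0.2 V. KCL at the emitter: V_E/R_E = (V_BB−0.7−V_E)/R_B + (V_CC−0.2−V_E)/R_C, giving V_E = 4.46 V.
I_C = (V_CC − 0.2 − V_E)/R_C = (9.8 − 4.46)/2.2 = 2.43 mA.
Check: I_B = (5.1 − 4.46)/12 = 0.0531 mA, and β·I_B = 5.31 mA > I_C, confirming saturation.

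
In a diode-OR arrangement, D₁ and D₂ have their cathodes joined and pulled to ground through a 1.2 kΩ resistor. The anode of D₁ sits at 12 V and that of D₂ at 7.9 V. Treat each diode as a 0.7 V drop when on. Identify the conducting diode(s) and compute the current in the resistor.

Only D₁ conducts; I_R ≈ 9.4 mA

Assume both conduct. Then node N would need to be at both 12−0.7 = 11.3 V and 7.9−0.7 = 7.2 V, which is impossible.
Assume only D₁ conducts: V_N = 12 − 0.7 = 11.3 V, so I_R = 11.3/1.2 = 9.42 mA.
Check D₂: its anode-to-cathode voltage is 7.9 − 11.3 = -3.4 V < 0.7 V, so it is off. The assumption is consistent.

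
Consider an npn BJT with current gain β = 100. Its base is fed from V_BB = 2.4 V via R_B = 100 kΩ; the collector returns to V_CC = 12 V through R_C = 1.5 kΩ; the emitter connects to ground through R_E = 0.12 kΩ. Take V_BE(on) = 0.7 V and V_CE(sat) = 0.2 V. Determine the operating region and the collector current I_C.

active; I_C ≈ 1.5 mA

Assume active. Base-emitter loop: I_B = (V_BB − V_BE)/(R_B + (β+1)R_E) = (2.4 − 0.7)/(100 + 101×0.12) = 0.0152 mA.
I_C = β·I_B = 100×0.0152 = 1.52 mA.
V_CE = V_CC − I_C·R_C − I_E·R_E = 12 − 1.52×1.5 − 1.53×0.12 = 9.54 V > V_CE(sat), so the active-region assumption holds.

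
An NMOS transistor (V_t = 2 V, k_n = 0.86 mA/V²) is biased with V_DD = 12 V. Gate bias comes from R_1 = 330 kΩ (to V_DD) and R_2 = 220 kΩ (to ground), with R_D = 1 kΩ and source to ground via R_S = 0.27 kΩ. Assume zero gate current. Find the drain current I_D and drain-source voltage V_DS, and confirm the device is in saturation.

I_D ≈ 2.1 mA, V_DS ≈ 9.3 V

V_G = V_DD·R_2/(R_1+R_2) = 12×220/550 = 4.8 V.
Assume saturation: I_D = (k_n/2)(V_GS − V_t)² with V_GS = V_G − I_D·R_S = 4.8 − 0.27·I_D.
Substituting gives 0.0313·I_D² − 1.65·I_D + 3.37 = 0, with roots I_D = 2.13 or 50.5 mA.
The root I_D = 50.5 mA gives V_GS = -8.84 V ≤ V_t, so take I_D = 2.13 mA.
Then V_GS = 4.23 V and V_DS = V_DD − I_D(R_D+R_S) = 12 − 2.13×1.27 = 9.3 V.
Saturation requires V_DS ≥ V_GS − V_t = 2.23 V; 9.3 ≥ 2.23 ✓.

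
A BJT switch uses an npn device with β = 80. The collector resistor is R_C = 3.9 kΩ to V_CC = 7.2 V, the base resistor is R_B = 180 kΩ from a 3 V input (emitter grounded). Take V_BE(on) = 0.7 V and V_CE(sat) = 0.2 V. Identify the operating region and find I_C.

Assume active. Base-emitter loop: I_B = (V_BB − V_BE)/R_B = (3 − 0.7)/180 = 0.0128 mA.
I_C = β·I_B = 80×0.0128 = 1.02 mA.
V_CE = V_CC − I_C·R_C = 7.2 − 1.02×3.9 = 3.21 V > V_CE(sat), so the active-region assumption holds.

active; I_C ≈ 1 mA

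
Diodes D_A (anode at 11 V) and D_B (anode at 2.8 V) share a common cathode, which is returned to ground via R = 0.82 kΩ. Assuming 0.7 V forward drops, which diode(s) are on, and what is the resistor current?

Assume both conduct. Then node N would need to be at both 11−0.7 = 10.3 V and 2.8−0.7 = 2.1 V, which is impossible.
Assume only D_A conducts: V_N = 11 − 0.7 = 10.3 V, so I_R = 10.3/0.82 = 12.6 mA.
Check D_B: its anode-to-cathode voltage is 2.8 − 10.3 = -7.5 V < 0.7 V, so it is off. The assumption is consistent.

Only D_A conducts; I_R ≈ 13 mA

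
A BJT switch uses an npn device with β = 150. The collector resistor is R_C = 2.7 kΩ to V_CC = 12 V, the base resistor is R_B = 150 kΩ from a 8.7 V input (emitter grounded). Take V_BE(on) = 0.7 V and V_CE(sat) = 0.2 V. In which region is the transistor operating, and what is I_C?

saturation; I_C ≈ 4.4 mA

Assume active: I_B = (8.7 − 0.7)/150 = 0.0533 mA, giving I_C = β·I_B = 8 mA.
But then V_CE = 12 − 8×2.7 = -9.6 V < V_CE(sat) = 0.2 V — impossible in the active region.
So the transistor is saturated. With V_CE = 0.2 V, I_C = (V_CC − 0.2)/R_C = 11.8/2.7 = 4.37 mA.
Check: β·I_B = 8 mA > I_C = 4.37 mA, confirming saturation.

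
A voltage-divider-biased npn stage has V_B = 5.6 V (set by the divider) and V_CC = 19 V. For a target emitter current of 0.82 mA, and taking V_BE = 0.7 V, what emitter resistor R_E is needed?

R_E ≈ 6 kΩ

V_E = V_B − V_BE = 5.6 − 0.7 = 4.9 V.
R_E = V_E / I_E = 4.9 / 0.82 = 5.98 kΩ.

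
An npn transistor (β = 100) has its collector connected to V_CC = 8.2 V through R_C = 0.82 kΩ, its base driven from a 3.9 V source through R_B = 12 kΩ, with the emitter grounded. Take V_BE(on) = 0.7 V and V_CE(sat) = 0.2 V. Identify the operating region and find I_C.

Assume active: I_B = (3.9 − 0.7)/12 = 0.267 mA, giving I_C = β·I_B = 26.7 mA.
But then V_CE = 8.2 − 26.7×0.82 = -13.7 V < V_CE(sat) = 0.2 V — impossible in the active region.
So the transistor is saturated. With V_CE = 0.2 V, I_C = (V_CC − 0.2)/R_C = 8/0.82 = 9.76 mA.
Check: β·I_B = 26.7 mA > I_C = 9.76 mA, confirming saturation.

saturation; I_C ≈ 9.8 mA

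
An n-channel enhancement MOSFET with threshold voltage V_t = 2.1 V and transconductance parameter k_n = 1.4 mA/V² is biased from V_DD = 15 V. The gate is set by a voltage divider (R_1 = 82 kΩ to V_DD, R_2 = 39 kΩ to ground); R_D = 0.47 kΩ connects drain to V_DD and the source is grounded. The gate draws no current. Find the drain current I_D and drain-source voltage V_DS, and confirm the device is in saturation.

I_D ≈ 5.2 mA, V_DS ≈ 13 V

V_G = V_DD·R_2/(R_1+R_2) = 15×39/121 = 4.83 V. With the source grounded, V_GS = V_G = 4.83 V.
Assume saturation: I_D = (k_n/2)(V_GS − V_t)² = (1.4/2)×(4.83 − 2.1)² = 0.7×2.73² = 5.24 mA.
V_DS = V_DD − I_D·R_D = 15 − 5.24×0.47 = 12.5 V.
Saturation requires V_DS ≥ V_GS − V_t = 2.73 V; 12.5 ≥ 2.73 ✓.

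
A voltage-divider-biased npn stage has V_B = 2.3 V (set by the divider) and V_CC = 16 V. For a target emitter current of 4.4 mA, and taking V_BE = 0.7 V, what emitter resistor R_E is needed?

R_E ≈ 0.36 kΩ

V_E = V_B − V_BE = 2.3 − 0.7 = 1.6 V.
R_E = V_E / I_E = 1.6 / 4.4 = 0.364 kΩ.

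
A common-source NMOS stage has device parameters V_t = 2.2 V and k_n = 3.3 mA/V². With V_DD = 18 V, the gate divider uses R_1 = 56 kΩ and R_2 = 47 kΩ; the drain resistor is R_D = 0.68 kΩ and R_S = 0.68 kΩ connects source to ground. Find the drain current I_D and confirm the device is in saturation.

I_D ≈ 6 mA

V_G = V_DD·R_2/(R_1+R_2) = 18×47/103 = 8.21 V.
Assume saturation: I_D = (k_n/2)(V_GS − V_t)² with V_GS = V_G − I_D·R_S = 8.21 − 0.68·I_D.
Substituting gives 0.763·I_D² − 14.5·I_D + 59.7 = 0, with roots I_D = 6.03 or 13 mA.
The root I_D = 13 mA gives V_GS = -0.603 V ≤ V_t, so take I_D = 6.03 mA.
Then V_GS = 4.11 V and V_DS = V_DD − I_D(R_D+R_S) = 18 − 6.03×1.36 = 9.8 V.
Saturation requires V_DS ≥ V_GS − V_t = 1.91 V; 9.8 ≥ 1.91 ✓.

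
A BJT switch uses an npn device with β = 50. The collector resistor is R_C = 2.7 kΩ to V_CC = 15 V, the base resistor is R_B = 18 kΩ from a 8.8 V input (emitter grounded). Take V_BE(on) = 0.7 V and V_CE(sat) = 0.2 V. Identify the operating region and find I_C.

saturation; I_C ≈ 5.5 mA

Assume active: I_B = (8.8 − 0.7)/18 = 0.45 mA, giving I_C = β·I_B = 22.5 mA.
But then V_CE = 15 − 22.5×2.7 = -45.8 V < V_CE(sat) = 0.2 V — impossible in the active region.
So the transistor is saturated. With V_CE = 0.2 V, I_C = (V_CC − 0.2)/R_C = 14.8/2.7 = 5.48 mA.
Check: β·I_B = 22.5 mA > I_C = 5.48 mA, confirming saturation.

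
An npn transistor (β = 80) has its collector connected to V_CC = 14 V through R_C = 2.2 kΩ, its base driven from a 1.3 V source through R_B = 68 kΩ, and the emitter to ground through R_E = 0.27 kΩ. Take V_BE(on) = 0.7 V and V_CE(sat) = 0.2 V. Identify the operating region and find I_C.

active; I_C ≈ 0.53 mA

Assume active. Base-emitter loop: I_B = (V_BB − V_BE)/(R_B + (β+1)R_E) = (1.3 − 0.7)/(68 + 81×0.27) = 0.00668 mA.
I_C = β·I_B = 80×0.00668 = 0.534 mA.
V_CE = V_CC − I_C·R_C − I_E·R_E = 14 − 0.534×2.2 − 0.541×0.27 = 12.7 V > V_CE(sat), so the active-region assumption holds.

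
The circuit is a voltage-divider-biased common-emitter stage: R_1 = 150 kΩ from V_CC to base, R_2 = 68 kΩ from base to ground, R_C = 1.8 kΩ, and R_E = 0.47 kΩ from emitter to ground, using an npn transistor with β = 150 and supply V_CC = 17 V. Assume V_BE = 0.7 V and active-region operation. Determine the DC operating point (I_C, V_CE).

Thevenize the base divider: V_Th = V_CC·R_2/(R_1+R_2) = 17×68/218 = 5.3 V, R_Th = R_1‖R_2 = 46.8 kΩ.
Base-emitter loop: V_Th = I_B·R_Th + V_BE + (β+1)I_B·R_E, so I_B = (5.3 − 0.7) / (46.8 + 151×0.47) = 0.0391 mA.
I_C = β·I_B = 150×0.0391 = 5.86 mA, and I_E = (β+1)I_B = 5.9 mA.
V_CE = V_CC − I_C·R_C − I_E·R_E = 17 − 5.86×1.8 − 5.9×0.47 = 3.67 V.
V_CE = 3.67 V > 0.2 V confirms active-region operation.

I_C ≈ 5.9 mA, V_CE ≈ 3.7 V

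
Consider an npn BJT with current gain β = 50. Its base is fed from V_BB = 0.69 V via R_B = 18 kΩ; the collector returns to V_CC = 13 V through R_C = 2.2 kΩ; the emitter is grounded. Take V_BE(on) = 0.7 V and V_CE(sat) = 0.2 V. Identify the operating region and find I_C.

cutoff; I_C ≈ 0

V_BB = 0.69 V ≤ V_BE(on) = 0.7 V, so the base-emitter junction is not forward biased.
The transistor is in cutoff: I_B = I_C = 0.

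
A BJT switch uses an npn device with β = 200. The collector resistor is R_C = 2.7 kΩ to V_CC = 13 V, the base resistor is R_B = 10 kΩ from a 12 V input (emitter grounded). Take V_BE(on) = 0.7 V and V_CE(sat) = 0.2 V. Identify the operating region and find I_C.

Assume active: I_B = (12 − 0.7)/10 = 1.13 mA, giving I_C = β·I_B = 226 mA.
But then V_CE = 13 − 226×2.7 = -597 V < V_CE(sat) = 0.2 V — impossible in the active region.
So the transistor is saturated. With V_CE = 0.2 V, I_C = (V_CC − 0.2)/R_C = 12.8/2.7 = 4.74 mA.
Check: β·I_B = 226 mA > I_C = 4.74 mA, confirming saturation.

saturation; I_C ≈ 4.7 mA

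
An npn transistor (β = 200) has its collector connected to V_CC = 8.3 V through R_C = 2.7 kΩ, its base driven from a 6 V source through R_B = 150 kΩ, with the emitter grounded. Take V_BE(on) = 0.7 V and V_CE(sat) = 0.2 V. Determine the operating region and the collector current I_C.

saturation; I_C ≈ 3 mA

Assume active: I_B = (6 − 0.7)/150 = 0.0353 mA, giving I_C = β·I_B = 7.07 mA.
But then V_CE = 8.3 − 7.07×2.7 = -10.8 V < V_CE(sat) = 0.2 V — impossible in the active region.
So the transistor is saturated. With V_CE = 0.2 V, I_C = (V_CC − 0.2)/R_C = 8.1/2.7 = 3 mA.
Check: β·I_B = 7.07 mA > I_C = 3 mA, confirming saturation.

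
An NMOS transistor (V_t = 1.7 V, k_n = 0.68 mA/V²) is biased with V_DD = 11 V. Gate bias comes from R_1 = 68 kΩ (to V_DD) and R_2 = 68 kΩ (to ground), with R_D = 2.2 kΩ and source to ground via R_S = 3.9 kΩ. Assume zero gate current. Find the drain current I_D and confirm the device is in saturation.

I_D ≈ 0.63 mA

V_G = V_DD·R_2/(R_1+R_2) = 11×68/136 = 5.5 V.
Assume saturation: I_D = (k_n/2)(V_GS − V_t)² with V_GS = V_G − I_D·R_S = 5.5 − 3.9·I_D.
Substituting gives 5.17·I_D² − 11.1·I_D + 4.91 = 0, with roots I_D = 0.626 or 1.52 mA.
The root I_D = 1.52 mA gives V_GS = -0.411 V ≤ V_t, so take I_D = 0.626 mA.
Then V_GS = 3.06 V and V_DS = V_DD − I_D(R_D+R_S) = 11 − 0.626×6.1 = 7.18 V.
Saturation requires V_DS ≥ V_GS − V_t = 1.36 V; 7.18 ≥ 1.36 ✓.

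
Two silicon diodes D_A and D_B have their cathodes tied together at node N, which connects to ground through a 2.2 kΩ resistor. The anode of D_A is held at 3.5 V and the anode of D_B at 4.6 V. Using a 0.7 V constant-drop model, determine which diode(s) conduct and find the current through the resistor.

Only D_B conducts; I_R ≈ 1.8 mA

Assume both conduct. Then node N would need to be at both 3.5−0.7 = 2.8 V and 4.6−0.7 = 3.9 V, which is impossible.
Assume only D_B conducts: V_N = 4.6 − 0.7 = 3.9 V, so I_R = 3.9/2.2 = 1.77 mA.
Check D_A: its anode-to-cathode voltage is 3.5 − 3.9 = -0.4 V < 0.7 V, so it is off. The assumption is consistent.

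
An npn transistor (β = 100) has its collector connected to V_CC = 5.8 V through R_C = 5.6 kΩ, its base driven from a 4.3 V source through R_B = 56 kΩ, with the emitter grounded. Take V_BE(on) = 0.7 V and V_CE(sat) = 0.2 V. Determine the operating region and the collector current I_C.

Assume active: I_B = (4.3 − 0.7)/56 = 0.0643 mA, giving I_C = β·I_B = 6.43 mA.
But then V_CE = 5.8 − 6.43×5.6 = -30.2 V < V_CE(sat) = 0.2 V — impossible in the active region.
So the transistor is saturated. With V_CE = 0.2 V, I_C = (V_CC − 0.2)/R_C = 5.6/5.6 = 1 mA.
Check: β·I_B = 6.43 mA > I_C = 1 mA, confirming saturation.

saturation; I_C ≈ 1 mA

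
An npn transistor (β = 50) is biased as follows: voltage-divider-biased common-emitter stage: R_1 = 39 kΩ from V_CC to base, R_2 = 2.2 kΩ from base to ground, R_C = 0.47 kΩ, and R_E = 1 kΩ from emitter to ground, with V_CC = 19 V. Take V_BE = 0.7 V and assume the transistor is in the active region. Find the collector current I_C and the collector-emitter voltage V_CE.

I_C ≈ 0.3 mA, V_CE ≈ 19 V

Thevenize the base divider: V_Th = V_CC·R_2/(R_1+R_2) = 19×2.2/41.2 = 1.01 V, R_Th = R_1‖R_2 = 2.08 kΩ.
Base-emitter loop: V_Th = I_B·R_Th + V_BE + (β+1)I_B·R_E, so I_B = (1.01 − 0.7) / (2.08 + 51×1) = 0.00593 mA.
I_C = β·I_B = 50×0.00593 = 0.296 mA, and I_E = (β+1)I_B = 0.302 mA.
V_CE = V_CC − I_C·R_C − I_E·R_E = 19 − 0.296×0.47 − 0.302×1 = 18.6 V.
V_CE = 18.6 V > 0.2 V confirms active-region operation.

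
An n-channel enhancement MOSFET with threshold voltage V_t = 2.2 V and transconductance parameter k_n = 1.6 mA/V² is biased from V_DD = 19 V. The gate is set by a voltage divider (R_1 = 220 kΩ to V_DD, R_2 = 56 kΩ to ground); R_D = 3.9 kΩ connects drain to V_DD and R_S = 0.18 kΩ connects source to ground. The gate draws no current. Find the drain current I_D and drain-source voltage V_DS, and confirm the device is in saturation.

I_D ≈ 1.5 mA, V_DS ≈ 13 V

V_G = V_DD·R_2/(R_1+R_2) = 19×56/276 = 3.86 V.
Assume saturation: I_D = (k_n/2)(V_GS − V_t)² with V_GS = V_G − I_D·R_S = 3.86 − 0.18·I_D.
Substituting gives 0.0259·I_D² − 1.48·I_D + 2.19 = 0, with roots I_D = 1.52 or 55.4 mA.
The root I_D = 55.4 mA gives V_GS = -6.13 V ≤ V_t, so take I_D = 1.52 mA.
Then V_GS = 3.58 V and V_DS = V_DD − I_D(R_D+R_S) = 19 − 1.52×4.08 = 12.8 V.
Saturation requires V_DS ≥ V_GS − V_t = 1.38 V; 12.8 ≥ 1.38 ✓.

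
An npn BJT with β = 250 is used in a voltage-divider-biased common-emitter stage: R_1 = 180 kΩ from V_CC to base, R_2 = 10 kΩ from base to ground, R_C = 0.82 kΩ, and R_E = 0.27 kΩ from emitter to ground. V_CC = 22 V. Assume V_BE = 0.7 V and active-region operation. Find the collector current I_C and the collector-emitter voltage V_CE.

I_C ≈ 1.5 mA, V_CE ≈ 20 V

Thevenize the base divider: V_Th = V_CC·R_2/(R_1+R_2) = 22×10/190 = 1.16 V, R_Th = R_1‖R_2 = 9.47 kΩ.
Base-emitter loop: V_Th = I_B·R_Th + V_BE + (β+1)I_B·R_E, so I_B = (1.16 − 0.7) / (9.47 + 251×0.27) = 0.00593 mA.
I_C = β·I_B = 250×0.00593 = 1.48 mA, and I_E = (β+1)I_B = 1.49 mA.
V_CE = V_CC − I_C·R_C − I_E·R_E = 22 − 1.48×0.82 − 1.49×0.27 = 20.4 V.
V_CE = 20.4 V > 0.2 V confirms active-region operation.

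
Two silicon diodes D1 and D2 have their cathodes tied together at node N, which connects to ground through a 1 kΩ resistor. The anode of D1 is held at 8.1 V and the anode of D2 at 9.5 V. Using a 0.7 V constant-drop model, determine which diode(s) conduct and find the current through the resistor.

Assume both conduct. Then node N would need to be at both 8.1−0.7 = 7.4 V and 9.5−0.7 = 8.8 V, which is impossible.
Assume only D2 conducts: V_N = 9.5 − 0.7 = 8.8 V, so I_R = 8.8/1 = 8.8 mA.
Check D1: its anode-to-cathode voltage is 8.1 − 8.8 = -0.7 V < 0.7 V, so it is off. The assumption is consistent.

Only D2 conducts; I_R ≈ 8.8 mA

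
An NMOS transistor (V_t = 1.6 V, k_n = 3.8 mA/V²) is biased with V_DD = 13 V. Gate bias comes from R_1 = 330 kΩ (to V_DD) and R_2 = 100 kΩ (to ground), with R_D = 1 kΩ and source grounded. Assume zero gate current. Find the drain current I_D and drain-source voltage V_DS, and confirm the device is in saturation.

V_G = V_DD·R_2/(R_1+R_2) = 13×100/430 = 3.02 V. With the source grounded, V_GS = V_G = 3.02 V.
Assume saturation: I_D = (k_n/2)(V_GS − V_t)² = (3.8/2)×(3.02 − 1.6)² = 1.9×1.42² = 3.85 mA.
V_DS = V_DD − I_D·R_D = 13 − 3.85×1 = 9.15 V.
Saturation requires V_DS ≥ V_GS − V_t = 1.42 V; 9.15 ≥ 1.42 ✓.

I_D ≈ 3.8 mA, V_DS ≈ 9.2 V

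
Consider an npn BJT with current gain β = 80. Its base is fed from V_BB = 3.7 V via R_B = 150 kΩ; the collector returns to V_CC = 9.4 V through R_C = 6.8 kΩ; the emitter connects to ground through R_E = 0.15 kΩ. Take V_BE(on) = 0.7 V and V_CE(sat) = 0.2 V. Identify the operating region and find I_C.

saturation; I_C ≈ 1.3 mA

Assume active: I_B = (3.7 − 0.7)/(150 + 81×0.15) = 0.0185 mA, I_C = β·I_B = 1.48 mA.
Then V_CE = 9.4 − 1.48×6.8 − 1.5×0.15 = -0.89 V < 0.2 V — the active assumption fails.
Re-solve with V_CE = 0.2 V. KCL at the emitter: V_E/R_E = (V_BB−0.7−V_E)/R_B + (V_CC−0.2−V_E)/R_C, giving V_E = 0.201 V.
I_C = (V_CC − 0.2 − V_E)/R_C = (9.2 − 0.201)/6.8 = 1.32 mA.
Check: I_B = (3 − 0.201)/150 = 0.0187 mA, and β·I_B = 1.49 mA > I_C, confirming saturation.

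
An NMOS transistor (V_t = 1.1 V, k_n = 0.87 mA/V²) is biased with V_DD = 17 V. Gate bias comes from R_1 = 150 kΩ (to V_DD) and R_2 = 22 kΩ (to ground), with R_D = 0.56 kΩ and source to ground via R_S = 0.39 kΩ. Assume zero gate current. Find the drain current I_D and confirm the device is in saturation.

V_G = V_DD·R_2/(R_1+R_2) = 17×22/172 = 2.17 V.
Assume saturation: I_D = (k_n/2)(V_GS − V_t)² with V_GS = V_G − I_D·R_S = 2.17 − 0.39·I_D.
Substituting gives 0.0662·I_D² − 1.36·I_D + 0.502 = 0, with roots I_D = 0.375 or 20.2 mA.
The root I_D = 20.2 mA gives V_GS = -5.72 V ≤ V_t, so take I_D = 0.375 mA.
Then V_GS = 2.03 V and V_DS = V_DD − I_D(R_D+R_S) = 17 − 0.375×0.95 = 16.6 V.
Saturation requires V_DS ≥ V_GS − V_t = 0.928 V; 16.6 ≥ 0.928 ✓.

I_D ≈ 0.37 mA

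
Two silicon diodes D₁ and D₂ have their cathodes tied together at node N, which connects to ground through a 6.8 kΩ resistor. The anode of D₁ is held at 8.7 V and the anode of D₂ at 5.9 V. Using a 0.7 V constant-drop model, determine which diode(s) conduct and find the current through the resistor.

Assume both conduct. Then node N would need to be at both 8.7−0.7 = 8 V and 5.9−0.7 = 5.2 V, which is impossible.
Assume only D₁ conducts: V_N = 8.7 − 0.7 = 8 V, so I_R = 8/6.8 = 1.18 mA.
Check D₂: its anode-to-cathode voltage is 5.9 − 8 = -2.1 V < 0.7 V, so it is off. The assumption is consistent.

Only D₁ conducts; I_R ≈ 1.2 mA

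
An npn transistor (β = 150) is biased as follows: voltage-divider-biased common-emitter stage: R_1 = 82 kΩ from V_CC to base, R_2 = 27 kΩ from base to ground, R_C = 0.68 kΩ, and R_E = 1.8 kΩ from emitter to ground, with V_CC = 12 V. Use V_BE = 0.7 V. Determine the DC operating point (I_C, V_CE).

I_C ≈ 1.2 mA, V_CE ≈ 9.1 V

Thevenize the base divider: V_Th = V_CC·R_2/(R_1+R_2) = 12×27/109 = 2.97 V, R_Th = R_1‖R_2 = 20.3 kΩ.
Base-emitter loop: V_Th = I_B·R_Th + V_BE + (β+1)I_B·R_E, so I_B = (2.97 − 0.7) / (20.3 + 151×1.8) = 0.00778 mA.
I_C = β·I_B = 150×0.00778 = 1.17 mA, and I_E = (β+1)I_B = 1.17 mA.
V_CE = V_CC − I_C·R_C − I_E·R_E = 12 − 1.17×0.68 − 1.17×1.8 = 9.09 V.
V_CE = 9.09 V > 0.2 V confirms active-region operation.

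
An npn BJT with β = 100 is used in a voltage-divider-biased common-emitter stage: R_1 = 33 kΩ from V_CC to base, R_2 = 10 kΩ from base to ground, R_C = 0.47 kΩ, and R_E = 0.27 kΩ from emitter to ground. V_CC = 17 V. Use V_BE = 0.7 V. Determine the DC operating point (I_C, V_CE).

I_C ≈ 9.3 mA, V_CE ≈ 10 V

Thevenize the base divider: V_Th = V_CC·R_2/(R_1+R_2) = 17×10/43 = 3.95 V, R_Th = R_1‖R_2 = 7.67 kΩ.
Base-emitter loop: V_Th = I_B·R_Th + V_BE + (β+1)I_B·R_E, so I_B = (3.95 − 0.7) / (7.67 + 101×0.27) = 0.0931 mA.
I_C = β·I_B = 100×0.0931 = 9.31 mA, and I_E = (β+1)I_B = 9.4 mA.
V_CE = V_CC − I_C·R_C − I_E·R_E = 17 − 9.31×0.47 − 9.4×0.27 = 10.1 V.
V_CE = 10.1 V > 0.2 V confirms active-region operation.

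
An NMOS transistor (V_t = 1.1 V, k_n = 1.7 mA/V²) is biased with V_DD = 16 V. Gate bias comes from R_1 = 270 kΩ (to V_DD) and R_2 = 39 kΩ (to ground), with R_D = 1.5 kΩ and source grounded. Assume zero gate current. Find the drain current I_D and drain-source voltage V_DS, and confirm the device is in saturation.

I_D ≈ 0.72 mA, V_DS ≈ 15 V

V_G = V_DD·R_2/(R_1+R_2) = 16×39/309 = 2.02 V. With the source grounded, V_GS = V_G = 2.02 V.
Assume saturation: I_D = (k_n/2)(V_GS − V_t)² = (1.7/2)×(2.02 − 1.1)² = 0.85×0.919² = 0.719 mA.
V_DS = V_DD − I_D·R_D = 16 − 0.719×1.5 = 14.9 V.
Saturation requires V_DS ≥ V_GS − V_t = 0.919 V; 14.9 ≥ 0.919 ✓.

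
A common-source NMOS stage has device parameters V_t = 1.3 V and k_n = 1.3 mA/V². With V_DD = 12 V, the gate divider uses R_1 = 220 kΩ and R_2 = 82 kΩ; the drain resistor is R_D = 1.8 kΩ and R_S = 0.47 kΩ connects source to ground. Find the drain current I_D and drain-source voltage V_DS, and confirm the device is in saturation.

I_D ≈ 1.2 mA, V_DS ≈ 9.2 V

V_G = V_DD·R_2/(R_1+R_2) = 12×82/302 = 3.26 V.
Assume saturation: I_D = (k_n/2)(V_GS − V_t)² with V_GS = V_G − I_D·R_S = 3.26 − 0.47·I_D.
Substituting gives 0.144·I_D² − 2.2·I_D + 2.49 = 0, with roots I_D = 1.23 or 14.1 mA.
The root I_D = 14.1 mA gives V_GS = -3.35 V ≤ V_t, so take I_D = 1.23 mA.
Then V_GS = 2.68 V and V_DS = V_DD − I_D(R_D+R_S) = 12 − 1.23×2.27 = 9.2 V.
Saturation requires V_DS ≥ V_GS − V_t = 1.38 V; 9.2 ≥ 1.38 ✓.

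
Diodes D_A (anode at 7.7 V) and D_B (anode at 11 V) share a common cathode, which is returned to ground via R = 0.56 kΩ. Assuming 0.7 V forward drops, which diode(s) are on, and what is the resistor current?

Assume both conduct. Then node N would need to be at both 7.7−0.7 = 7 V and 11−0.7 = 10.3 V, which is impossible.
Assume only D_B conducts: V_N = 11 − 0.7 = 10.3 V, so I_R = 10.3/0.56 = 18.4 mA.
Check D_A: its anode-to-cathode voltage is 7.7 − 10.3 = -2.6 V < 0.7 V, so it is off. The assumption is consistent.

Only D_B conducts; I_R ≈ 18 mA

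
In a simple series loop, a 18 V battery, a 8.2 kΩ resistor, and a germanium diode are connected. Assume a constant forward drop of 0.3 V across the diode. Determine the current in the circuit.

KVL around the loop: 18 = V_D + I·R = 0.3 + I × 8.2 kΩ.
So I = (18 − 0.3) / 8.2 kΩ = 17.7 / 8.2 = 2.16 mA.

I ≈ 2.2 mA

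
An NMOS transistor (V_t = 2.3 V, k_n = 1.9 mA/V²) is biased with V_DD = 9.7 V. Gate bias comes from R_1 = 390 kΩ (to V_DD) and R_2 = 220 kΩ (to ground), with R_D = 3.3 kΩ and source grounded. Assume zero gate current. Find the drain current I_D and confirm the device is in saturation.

V_G = V_DD·R_2/(R_1+R_2) = 9.7×220/610 = 3.5 V. With the source grounded, V_GS = V_G = 3.5 V.
Assume saturation: I_D = (k_n/2)(V_GS − V_t)² = (1.9/2)×(3.5 − 2.3)² = 0.95×1.2² = 1.36 mA.
V_DS = V_DD − I_D·R_D = 9.7 − 1.36×3.3 = 5.2 V.
Saturation requires V_DS ≥ V_GS − V_t = 1.2 V; 5.2 ≥ 1.2 ✓.

I_D ≈ 1.4 mA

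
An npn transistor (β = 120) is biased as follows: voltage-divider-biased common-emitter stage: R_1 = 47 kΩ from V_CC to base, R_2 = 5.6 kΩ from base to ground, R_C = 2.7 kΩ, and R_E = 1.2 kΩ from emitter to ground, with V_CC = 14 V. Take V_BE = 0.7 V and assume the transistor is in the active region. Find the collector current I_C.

Thevenize the base divider: V_Th = V_CC·R_2/(R_1+R_2) = 14×5.6/52.6 = 1.49 V, R_Th = R_1‖R_2 = 5 kΩ.
Base-emitter loop: V_Th = I_B·R_Th + V_BE + (β+1)I_B·R_E, so I_B = (1.49 − 0.7) / (5 + 121×1.2) = 0.00526 mA.
I_C = β·I_B = 120×0.00526 = 0.632 mA, and I_E = (β+1)I_B = 0.637 mA.
V_CE = V_CC − I_C·R_C − I_E·R_E = 14 − 0.632×2.7 − 0.637×1.2 = 11.5 V.
V_CE = 11.5 V > 0.2 V confirms active-region operation.

I_C ≈ 0.63 mA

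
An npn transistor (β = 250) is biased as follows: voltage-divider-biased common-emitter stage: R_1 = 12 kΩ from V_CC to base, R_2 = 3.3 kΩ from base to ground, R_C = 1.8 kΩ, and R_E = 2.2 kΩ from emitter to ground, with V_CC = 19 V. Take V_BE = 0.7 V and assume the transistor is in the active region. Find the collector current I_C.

Thevenize the base divider: V_Th = V_CC·R_2/(R_1+R_2) = 19×3.3/15.3 = 4.1 V, R_Th = R_1‖R_2 = 2.59 kΩ.
Base-emitter loop: V_Th = I_B·R_Th + V_BE + (β+1)I_B·R_E, so I_B = (4.1 − 0.7) / (2.59 + 251×2.2) = 0.00612 mA.
I_C = β·I_B = 250×0.00612 = 1.53 mA, and I_E = (β+1)I_B = 1.54 mA.
V_CE = V_CC − I_C·R_C − I_E·R_E = 19 − 1.53×1.8 − 1.54×2.2 = 12.9 V.
V_CE = 12.9 V > 0.2 V confirms active-region operation.

I_C ≈ 1.5 mA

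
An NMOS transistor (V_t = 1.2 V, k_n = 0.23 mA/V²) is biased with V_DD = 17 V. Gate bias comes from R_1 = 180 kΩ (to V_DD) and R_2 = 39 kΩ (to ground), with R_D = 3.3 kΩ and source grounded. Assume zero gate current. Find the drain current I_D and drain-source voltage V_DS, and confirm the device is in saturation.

I_D ≈ 0.38 mA, V_DS ≈ 16 V

V_G = V_DD·R_2/(R_1+R_2) = 17×39/219 = 3.03 V. With the source grounded, V_GS = V_G = 3.03 V.
Assume saturation: I_D = (k_n/2)(V_GS − V_t)² = (0.23/2)×(3.03 − 1.2)² = 0.115×1.83² = 0.384 mA.
V_DS = V_DD − I_D·R_D = 17 − 0.384×3.3 = 15.7 V.
Saturation requires V_DS ≥ V_GS − V_t = 1.83 V; 15.7 ≥ 1.83 ✓.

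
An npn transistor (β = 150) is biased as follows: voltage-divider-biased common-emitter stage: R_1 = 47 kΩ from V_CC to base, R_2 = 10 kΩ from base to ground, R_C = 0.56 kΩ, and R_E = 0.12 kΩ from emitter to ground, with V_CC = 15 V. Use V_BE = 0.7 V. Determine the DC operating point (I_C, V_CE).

Thevenize the base divider: V_Th = V_CC·R_2/(R_1+R_2) = 15×10/57 = 2.63 V, R_Th = R_1‖R_2 = 8.25 kΩ.
Base-emitter loop: V_Th = I_B·R_Th + V_BE + (β+1)I_B·R_E, so I_B = (2.63 − 0.7) / (8.25 + 151×0.12) = 0.0733 mA.
I_C = β·I_B = 150×0.0733 = 11 mA, and I_E = (β+1)I_B = 11.1 mA.
V_CE = V_CC − I_C·R_C − I_E·R_E = 15 − 11×0.56 − 11.1×0.12 = 7.52 V.
V_CE = 7.52 V > 0.2 V confirms active-region operation.

I_C ≈ 11 mA, V_CE ≈ 7.5 V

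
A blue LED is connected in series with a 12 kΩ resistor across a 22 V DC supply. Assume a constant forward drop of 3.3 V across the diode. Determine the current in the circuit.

I ≈ 1.6 mA

KVL around the loop: 22 = V_D + I·R = 3.3 + I × 12 kΩ.
So I = (22 − 3.3) / 12 kΩ = 18.7 / 12 = 1.56 mA.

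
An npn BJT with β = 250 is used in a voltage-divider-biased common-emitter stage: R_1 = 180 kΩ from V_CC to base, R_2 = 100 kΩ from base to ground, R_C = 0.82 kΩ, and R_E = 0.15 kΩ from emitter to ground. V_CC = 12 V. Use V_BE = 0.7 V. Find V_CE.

Thevenize the base divider: V_Th = V_CC·R_2/(R_1+R_2) = 12×100/280 = 4.29 V, R_Th = R_1‖R_2 = 64.3 kΩ.
Base-emitter loop: V_Th = I_B·R_Th + V_BE + (β+1)I_B·R_E, so I_B = (4.29 − 0.7) / (64.3 + 251×0.15) = 0.0352 mA.
I_C = β·I_B = 250×0.0352 = 8.79 mA, and I_E = (β+1)I_B = 8.83 mA.
V_CE = V_CC − I_C·R_C − I_E·R_E = 12 − 8.79×0.82 − 8.83×0.15 = 3.46 V.
V_CE = 3.46 V > 0.2 V confirms active-region operation.

V_CE ≈ 3.5 V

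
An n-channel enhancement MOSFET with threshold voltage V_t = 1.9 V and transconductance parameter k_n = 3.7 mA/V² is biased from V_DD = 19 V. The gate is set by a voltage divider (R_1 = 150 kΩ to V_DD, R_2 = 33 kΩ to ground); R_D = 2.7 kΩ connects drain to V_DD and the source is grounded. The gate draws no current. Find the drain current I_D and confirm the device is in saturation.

I_D ≈ 4.3 mA

V_G = V_DD·R_2/(R_1+R_2) = 19×33/183 = 3.43 V. With the source grounded, V_GS = V_G = 3.43 V.
Assume saturation: I_D = (k_n/2)(V_GS − V_t)² = (3.7/2)×(3.43 − 1.9)² = 1.85×1.53² = 4.31 mA.
V_DS = V_DD − I_D·R_D = 19 − 4.31×2.7 = 7.36 V.
Saturation requires V_DS ≥ V_GS − V_t = 1.53 V; 7.36 ≥ 1.53 ✓.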